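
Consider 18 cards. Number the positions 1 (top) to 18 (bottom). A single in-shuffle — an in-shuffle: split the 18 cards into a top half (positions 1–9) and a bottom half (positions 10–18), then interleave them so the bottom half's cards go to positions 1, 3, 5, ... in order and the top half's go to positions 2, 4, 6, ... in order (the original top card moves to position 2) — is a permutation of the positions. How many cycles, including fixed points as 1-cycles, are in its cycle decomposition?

Trace each unvisited position around until it returns:
(1 2 4 8 16 13 ... len 18)
1 cycle in total.

1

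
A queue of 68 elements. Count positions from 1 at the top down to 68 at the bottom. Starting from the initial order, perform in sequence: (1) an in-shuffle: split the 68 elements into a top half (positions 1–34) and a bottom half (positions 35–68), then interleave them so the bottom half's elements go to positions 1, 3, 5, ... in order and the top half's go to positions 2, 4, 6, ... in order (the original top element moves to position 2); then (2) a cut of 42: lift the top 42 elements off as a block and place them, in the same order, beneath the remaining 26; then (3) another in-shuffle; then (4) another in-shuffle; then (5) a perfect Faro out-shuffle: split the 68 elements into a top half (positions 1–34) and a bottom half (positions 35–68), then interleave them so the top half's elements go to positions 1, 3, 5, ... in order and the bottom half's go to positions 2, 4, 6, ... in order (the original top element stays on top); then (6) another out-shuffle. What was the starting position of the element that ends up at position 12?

11

Undo the operations in reverse order, starting from position 12:
  undo op 6 (out-shuffle, from bottom half): 12 ← 40
  undo op 5 (out-shuffle, from bottom half): 40 ← 54
  undo op 4 (in-shuffle, from top half): 54 ← 27
  undo op 3 (in-shuffle, from bottom half): 27 ← 48
  undo op 2 (cut 42): 48 ← 22
  undo op 1 (in-shuffle, from top half): 22 ← 11
So the element at position 12 came from original position 11.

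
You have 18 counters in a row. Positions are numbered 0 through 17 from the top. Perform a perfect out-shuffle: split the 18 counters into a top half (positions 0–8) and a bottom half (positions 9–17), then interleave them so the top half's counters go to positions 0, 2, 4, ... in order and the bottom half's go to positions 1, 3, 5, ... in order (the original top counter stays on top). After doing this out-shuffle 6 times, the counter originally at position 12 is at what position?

Track the counter's position through each out-shuffle:
12 → 7 → 14 → 11 → 5 → 10 → 3

3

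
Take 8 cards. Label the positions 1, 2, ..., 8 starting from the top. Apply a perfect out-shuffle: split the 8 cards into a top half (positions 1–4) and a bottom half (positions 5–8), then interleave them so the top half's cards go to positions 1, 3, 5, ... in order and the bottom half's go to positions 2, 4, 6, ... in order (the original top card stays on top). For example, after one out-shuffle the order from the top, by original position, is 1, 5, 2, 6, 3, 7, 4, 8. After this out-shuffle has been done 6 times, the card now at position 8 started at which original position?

8

Work backwards from position 8, undoing one out-shuffle at a time:
8 ← 8 ← 8 ← 8 ← 8 ← 8 ← 8
So the card now at position 8 started at position 8.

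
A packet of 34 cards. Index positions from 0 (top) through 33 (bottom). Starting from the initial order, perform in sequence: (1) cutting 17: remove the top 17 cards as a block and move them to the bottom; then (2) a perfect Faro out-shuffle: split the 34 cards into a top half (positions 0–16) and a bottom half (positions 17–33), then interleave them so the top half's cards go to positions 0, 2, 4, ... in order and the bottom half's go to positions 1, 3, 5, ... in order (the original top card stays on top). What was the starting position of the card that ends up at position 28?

Undo the operations in reverse order, starting from position 28:
  undo op 2 (out-shuffle, from top half): 28 ← 14
  undo op 1 (cut 17): 14 ← 31
So the card at position 28 came from original position 31.

31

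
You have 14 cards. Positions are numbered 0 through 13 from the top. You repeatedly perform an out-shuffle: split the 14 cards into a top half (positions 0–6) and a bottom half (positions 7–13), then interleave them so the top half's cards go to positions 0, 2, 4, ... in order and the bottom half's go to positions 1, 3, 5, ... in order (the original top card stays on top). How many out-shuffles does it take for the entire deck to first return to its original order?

The out-shuffle permutes the 14 positions with cycle lengths [1, 1, 12].
Every card is home exactly when every cycle has completed a whole number of laps, i.e. after lcm(1, 12) = 12 out-shuffles.

12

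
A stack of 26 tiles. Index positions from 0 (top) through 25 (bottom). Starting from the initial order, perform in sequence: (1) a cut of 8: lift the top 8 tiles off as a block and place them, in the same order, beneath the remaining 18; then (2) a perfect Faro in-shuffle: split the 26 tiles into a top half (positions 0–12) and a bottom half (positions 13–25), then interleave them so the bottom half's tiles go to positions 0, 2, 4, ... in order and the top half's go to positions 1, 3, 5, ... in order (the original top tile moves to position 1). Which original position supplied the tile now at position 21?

Undo the operations in reverse order, starting from position 21:
  undo op 2 (in-shuffle, from top half): 21 ← 10
  undo op 1 (cut 8): 10 ← 18
So the tile at position 21 came from original position 18.

18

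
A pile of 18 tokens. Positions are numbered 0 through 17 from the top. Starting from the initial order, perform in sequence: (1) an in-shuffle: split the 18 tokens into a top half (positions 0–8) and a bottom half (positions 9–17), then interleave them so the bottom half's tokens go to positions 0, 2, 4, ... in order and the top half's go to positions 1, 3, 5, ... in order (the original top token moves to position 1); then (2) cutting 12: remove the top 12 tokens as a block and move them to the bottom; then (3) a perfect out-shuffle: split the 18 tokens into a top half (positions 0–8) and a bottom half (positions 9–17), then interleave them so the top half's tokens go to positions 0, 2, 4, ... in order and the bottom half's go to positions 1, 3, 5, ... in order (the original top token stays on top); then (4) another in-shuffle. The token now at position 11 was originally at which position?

2

Undo the operations in reverse order, starting from position 11:
  undo op 4 (in-shuffle, from top half): 11 ← 5
  undo op 3 (out-shuffle, from bottom half): 5 ← 11
  undo op 2 (cut 12): 11 ← 5
  undo op 1 (in-shuffle, from top half): 5 ← 2
So the token at position 11 came from original position 2.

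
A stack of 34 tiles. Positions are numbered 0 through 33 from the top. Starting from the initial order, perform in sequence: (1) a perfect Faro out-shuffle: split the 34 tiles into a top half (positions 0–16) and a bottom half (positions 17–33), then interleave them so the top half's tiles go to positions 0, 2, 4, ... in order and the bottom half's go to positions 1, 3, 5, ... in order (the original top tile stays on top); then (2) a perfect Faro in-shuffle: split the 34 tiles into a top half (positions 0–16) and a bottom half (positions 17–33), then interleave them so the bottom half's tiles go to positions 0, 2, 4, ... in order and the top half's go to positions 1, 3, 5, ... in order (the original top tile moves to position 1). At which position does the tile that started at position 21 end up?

Track the tile from position 21 forward through each operation:
  after op 1 (out-shuffle): 21 → 9
  after op 2 (in-shuffle): 9 → 19

19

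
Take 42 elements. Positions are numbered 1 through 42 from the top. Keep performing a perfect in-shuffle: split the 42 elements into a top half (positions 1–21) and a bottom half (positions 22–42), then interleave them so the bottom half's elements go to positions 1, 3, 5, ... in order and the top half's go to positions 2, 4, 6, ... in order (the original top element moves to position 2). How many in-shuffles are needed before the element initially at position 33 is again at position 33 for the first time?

Follow position 33 under repeated in-shuffles:
33 → 23 → 3 → 6 → 12 → 24 → 5 → 10 → 20 → 40 → 37 → 31 → 19 → 38 → 33
It first returns after 14 in-shuffles.

14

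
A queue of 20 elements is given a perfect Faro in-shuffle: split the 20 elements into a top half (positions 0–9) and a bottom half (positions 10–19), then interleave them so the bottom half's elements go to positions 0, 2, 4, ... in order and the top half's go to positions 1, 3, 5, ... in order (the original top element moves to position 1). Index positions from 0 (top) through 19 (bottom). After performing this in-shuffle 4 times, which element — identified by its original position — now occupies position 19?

16

Work backwards from position 19, undoing one in-shuffle at a time:
19 ← 9 ← 4 ← 12 ← 16
So the element now at position 19 started at position 16.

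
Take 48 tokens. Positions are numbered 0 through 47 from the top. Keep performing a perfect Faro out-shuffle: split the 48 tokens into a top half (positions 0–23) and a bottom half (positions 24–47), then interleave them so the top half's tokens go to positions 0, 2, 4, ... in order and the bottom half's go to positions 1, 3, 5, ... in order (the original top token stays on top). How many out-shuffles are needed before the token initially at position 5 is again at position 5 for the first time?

23

Follow position 5 under repeated out-shuffles:
5 → 10 → 20 → 40 → 33 → 19 → 38 → 29 → ... → 5 (length 23)
It first returns after 23 out-shuffles.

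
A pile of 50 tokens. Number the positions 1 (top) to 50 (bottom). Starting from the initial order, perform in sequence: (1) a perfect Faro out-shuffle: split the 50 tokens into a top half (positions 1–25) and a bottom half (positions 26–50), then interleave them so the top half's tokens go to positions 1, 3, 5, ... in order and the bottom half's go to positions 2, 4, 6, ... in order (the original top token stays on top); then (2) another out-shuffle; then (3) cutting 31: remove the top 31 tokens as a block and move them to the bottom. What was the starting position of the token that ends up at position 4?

34

Undo the operations in reverse order, starting from position 4:
  undo op 3 (cut 31): 4 ← 35
  undo op 2 (out-shuffle, from top half): 35 ← 18
  undo op 1 (out-shuffle, from bottom half): 18 ← 34
So the token at position 4 came from original position 34.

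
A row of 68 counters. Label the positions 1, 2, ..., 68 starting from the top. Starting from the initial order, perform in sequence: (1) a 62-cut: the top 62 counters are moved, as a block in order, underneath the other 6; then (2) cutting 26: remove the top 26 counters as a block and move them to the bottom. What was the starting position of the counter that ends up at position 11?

31

Undo the operations in reverse order, starting from position 11:
  undo op 2 (cut 26): 11 ← 37
  undo op 1 (cut 62): 37 ← 31
So the counter at position 11 came from original position 31.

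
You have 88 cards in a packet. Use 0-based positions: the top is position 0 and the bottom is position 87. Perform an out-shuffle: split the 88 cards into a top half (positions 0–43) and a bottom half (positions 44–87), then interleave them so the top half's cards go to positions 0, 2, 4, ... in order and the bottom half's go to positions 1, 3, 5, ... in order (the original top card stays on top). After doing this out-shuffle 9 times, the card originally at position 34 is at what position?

Track the card's position through each out-shuffle:
34 → 68 → 49 → 11 → 22 → 44 → 1 → 2 → 4 → 8

8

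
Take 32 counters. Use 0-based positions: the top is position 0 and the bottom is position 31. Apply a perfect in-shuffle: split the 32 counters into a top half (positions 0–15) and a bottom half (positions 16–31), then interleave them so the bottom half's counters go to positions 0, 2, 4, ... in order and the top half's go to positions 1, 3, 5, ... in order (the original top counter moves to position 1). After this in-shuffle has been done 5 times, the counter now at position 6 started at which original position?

Work backwards from position 6, undoing one in-shuffle at a time:
6 ← 19 ← 9 ← 4 ← 18 ← 25
So the counter now at position 6 started at position 25.

25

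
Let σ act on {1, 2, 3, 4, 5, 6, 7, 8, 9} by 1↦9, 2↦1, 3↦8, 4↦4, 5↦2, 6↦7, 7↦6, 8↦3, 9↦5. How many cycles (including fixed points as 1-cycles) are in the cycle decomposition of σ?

Cycle decomposition: (1 9 5 2) (3 8) (4) (6 7).
4 cycles.

4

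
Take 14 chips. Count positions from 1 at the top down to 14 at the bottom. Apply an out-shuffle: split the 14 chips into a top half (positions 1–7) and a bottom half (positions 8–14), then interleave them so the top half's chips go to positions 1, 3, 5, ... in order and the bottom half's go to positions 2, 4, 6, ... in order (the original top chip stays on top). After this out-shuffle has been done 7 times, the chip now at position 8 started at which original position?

Work backwards from position 8, undoing one out-shuffle at a time:
8 ← 11 ← 6 ← 10 ← 12 ← 13 ← 7 ← 4
So the chip now at position 8 started at position 4.

4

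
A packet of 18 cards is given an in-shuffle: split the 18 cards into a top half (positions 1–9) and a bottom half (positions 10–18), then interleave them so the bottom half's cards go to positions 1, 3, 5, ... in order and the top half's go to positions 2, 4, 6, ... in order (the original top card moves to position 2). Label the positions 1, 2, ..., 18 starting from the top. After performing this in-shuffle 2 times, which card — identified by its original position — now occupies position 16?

4

Work backwards from position 16, undoing one in-shuffle at a time:
16 ← 8 ← 4
So the card now at position 16 started at position 4.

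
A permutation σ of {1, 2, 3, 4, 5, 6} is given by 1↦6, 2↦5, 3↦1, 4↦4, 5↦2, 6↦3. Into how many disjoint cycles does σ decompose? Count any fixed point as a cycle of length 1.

Cycle decomposition: (1 6 3) (2 5) (4).
3 cycles.

3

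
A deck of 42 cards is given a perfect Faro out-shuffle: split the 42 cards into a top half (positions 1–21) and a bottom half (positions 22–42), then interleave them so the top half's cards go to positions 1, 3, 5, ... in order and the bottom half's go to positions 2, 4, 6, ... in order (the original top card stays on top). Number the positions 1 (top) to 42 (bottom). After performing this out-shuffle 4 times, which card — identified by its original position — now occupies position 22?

Work backwards from position 22, undoing one out-shuffle at a time:
22 ← 32 ← 37 ← 19 ← 10
So the card now at position 22 started at position 10.

10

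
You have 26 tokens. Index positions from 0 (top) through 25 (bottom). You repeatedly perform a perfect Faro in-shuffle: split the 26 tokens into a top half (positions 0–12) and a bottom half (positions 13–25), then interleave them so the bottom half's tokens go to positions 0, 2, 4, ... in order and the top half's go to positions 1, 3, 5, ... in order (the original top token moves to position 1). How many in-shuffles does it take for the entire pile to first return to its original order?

The in-shuffle permutes the 26 positions with cycle lengths [2, 6, 18].
Every token is home exactly when every cycle has completed a whole number of laps, i.e. after lcm(2, 6, 18) = 18 in-shuffles.

18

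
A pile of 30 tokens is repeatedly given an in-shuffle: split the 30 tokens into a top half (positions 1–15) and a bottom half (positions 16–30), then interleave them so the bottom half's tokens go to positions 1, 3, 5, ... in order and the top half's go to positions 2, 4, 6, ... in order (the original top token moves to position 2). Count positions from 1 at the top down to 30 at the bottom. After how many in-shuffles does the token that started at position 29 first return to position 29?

5

Follow position 29 under repeated in-shuffles:
29 → 27 → 23 → 15 → 30 → 29
It first returns after 5 in-shuffles.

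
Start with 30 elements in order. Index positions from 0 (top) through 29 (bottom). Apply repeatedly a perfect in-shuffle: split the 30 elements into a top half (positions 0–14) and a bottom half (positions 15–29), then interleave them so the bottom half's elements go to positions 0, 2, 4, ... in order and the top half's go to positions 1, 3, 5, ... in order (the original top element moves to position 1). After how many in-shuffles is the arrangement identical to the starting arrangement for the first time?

The in-shuffle permutes the 30 positions with cycle lengths [5, 5, 5, 5, 5, 5].
Every element is home exactly when every cycle has completed a whole number of laps, i.e. after lcm(5) = 5 in-shuffles.

5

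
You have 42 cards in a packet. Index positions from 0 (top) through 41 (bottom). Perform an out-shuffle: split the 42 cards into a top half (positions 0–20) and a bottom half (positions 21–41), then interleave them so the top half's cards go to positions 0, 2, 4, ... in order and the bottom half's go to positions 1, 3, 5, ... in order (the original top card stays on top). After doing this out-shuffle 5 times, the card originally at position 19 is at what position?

34

Track the card's position through each out-shuffle:
19 → 38 → 35 → 29 → 17 → 34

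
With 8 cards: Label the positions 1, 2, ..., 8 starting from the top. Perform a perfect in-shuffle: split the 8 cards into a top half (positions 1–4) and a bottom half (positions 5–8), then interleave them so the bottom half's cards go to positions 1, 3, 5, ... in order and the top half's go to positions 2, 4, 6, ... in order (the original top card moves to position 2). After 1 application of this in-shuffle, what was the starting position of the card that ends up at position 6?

Work backwards from position 6, undoing one in-shuffle at a time:
6 ← 3
So the card now at position 6 started at position 3.

3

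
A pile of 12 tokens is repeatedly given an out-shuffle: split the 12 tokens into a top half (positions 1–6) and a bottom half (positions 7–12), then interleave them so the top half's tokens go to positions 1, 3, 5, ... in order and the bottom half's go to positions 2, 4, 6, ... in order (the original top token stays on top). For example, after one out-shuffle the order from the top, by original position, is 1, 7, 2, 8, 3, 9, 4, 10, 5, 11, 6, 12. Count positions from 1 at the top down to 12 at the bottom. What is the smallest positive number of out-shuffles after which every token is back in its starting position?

10

The out-shuffle permutes the 12 positions with cycle lengths [1, 1, 10].
Every token is home exactly when every cycle has completed a whole number of laps, i.e. after lcm(1, 10) = 10 out-shuffles.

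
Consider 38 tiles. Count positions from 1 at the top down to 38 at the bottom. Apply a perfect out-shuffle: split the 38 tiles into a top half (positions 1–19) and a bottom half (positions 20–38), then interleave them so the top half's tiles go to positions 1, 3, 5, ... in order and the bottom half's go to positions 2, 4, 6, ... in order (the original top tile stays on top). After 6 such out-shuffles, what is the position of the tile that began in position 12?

Track the tile's position through each out-shuffle:
12 → 23 → 8 → 15 → 29 → 20 → 2

2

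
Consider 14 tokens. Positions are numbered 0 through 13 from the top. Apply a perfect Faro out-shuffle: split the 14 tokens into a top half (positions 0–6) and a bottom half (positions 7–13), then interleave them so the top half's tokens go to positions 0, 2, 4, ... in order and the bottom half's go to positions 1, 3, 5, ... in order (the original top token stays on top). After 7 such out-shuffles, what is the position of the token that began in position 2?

9

Track the token's position through each out-shuffle:
2 → 4 → 8 → 3 → 6 → 12 → 11 → 9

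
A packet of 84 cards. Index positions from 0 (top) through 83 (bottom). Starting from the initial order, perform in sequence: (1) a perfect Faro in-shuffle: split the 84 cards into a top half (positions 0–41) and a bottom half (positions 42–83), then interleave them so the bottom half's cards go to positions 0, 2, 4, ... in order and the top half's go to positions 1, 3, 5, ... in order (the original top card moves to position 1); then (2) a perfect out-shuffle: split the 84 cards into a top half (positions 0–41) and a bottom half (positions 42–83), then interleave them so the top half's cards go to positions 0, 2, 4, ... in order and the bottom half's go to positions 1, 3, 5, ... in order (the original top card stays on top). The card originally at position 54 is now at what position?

Track the card from position 54 forward through each operation:
  after op 1 (in-shuffle): 54 → 24
  after op 2 (out-shuffle): 24 → 48

48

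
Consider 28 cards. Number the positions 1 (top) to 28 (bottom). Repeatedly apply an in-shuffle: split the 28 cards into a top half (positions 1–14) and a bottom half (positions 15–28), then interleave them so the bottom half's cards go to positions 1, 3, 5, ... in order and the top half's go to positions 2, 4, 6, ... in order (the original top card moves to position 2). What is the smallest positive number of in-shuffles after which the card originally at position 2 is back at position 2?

Follow position 2 under repeated in-shuffles:
2 → 4 → 8 → 16 → 3 → 6 → 12 → 24 → ... → 2 (length 28)
It first returns after 28 in-shuffles.

28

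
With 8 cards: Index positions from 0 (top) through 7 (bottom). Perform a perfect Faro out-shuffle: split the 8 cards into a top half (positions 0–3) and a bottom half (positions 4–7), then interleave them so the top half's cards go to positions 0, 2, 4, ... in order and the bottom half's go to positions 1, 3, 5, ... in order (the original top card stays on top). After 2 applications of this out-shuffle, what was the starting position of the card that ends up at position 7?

7

Work backwards from position 7, undoing one out-shuffle at a time:
7 ← 7 ← 7
So the card now at position 7 started at position 7.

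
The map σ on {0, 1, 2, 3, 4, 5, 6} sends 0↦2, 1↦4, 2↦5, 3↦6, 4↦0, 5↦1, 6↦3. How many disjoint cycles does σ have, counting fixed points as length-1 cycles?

2

Cycle decomposition: (0 2 5 1 4) (3 6).
2 cycles.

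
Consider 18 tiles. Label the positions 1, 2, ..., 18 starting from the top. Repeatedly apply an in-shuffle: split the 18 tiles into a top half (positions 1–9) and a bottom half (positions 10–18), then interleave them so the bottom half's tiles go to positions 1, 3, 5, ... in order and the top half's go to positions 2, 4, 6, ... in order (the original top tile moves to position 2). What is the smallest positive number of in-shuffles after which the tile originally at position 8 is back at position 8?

Follow position 8 under repeated in-shuffles:
8 → 16 → 13 → 7 → 14 → 9 → 18 → 17 → 15 → 11 → 3 → 6 → 12 → 5 → 10 → 1 → 2 → 4 → 8
It first returns after 18 in-shuffles.

18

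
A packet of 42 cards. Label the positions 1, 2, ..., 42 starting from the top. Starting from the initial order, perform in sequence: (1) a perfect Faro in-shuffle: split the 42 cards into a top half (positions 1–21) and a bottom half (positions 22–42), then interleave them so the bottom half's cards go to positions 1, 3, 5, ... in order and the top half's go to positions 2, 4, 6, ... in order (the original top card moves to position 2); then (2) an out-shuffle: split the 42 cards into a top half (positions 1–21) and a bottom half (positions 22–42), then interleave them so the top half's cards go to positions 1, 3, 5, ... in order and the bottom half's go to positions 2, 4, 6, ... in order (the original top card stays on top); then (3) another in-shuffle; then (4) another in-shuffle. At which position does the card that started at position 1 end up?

12

Track the card from position 1 forward through each operation:
  after op 1 (in-shuffle): 1 → 2
  after op 2 (out-shuffle): 2 → 3
  after op 3 (in-shuffle): 3 → 6
  after op 4 (in-shuffle): 6 → 12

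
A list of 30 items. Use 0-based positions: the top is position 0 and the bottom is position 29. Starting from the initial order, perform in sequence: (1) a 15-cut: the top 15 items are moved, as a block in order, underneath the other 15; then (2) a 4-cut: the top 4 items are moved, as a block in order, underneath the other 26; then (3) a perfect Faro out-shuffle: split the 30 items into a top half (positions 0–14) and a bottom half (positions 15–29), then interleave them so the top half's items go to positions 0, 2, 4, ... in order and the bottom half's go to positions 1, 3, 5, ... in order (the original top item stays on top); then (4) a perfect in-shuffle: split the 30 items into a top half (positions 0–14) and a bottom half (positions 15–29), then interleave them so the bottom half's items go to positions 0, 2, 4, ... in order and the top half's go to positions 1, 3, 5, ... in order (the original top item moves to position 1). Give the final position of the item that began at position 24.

21

Track the item from position 24 forward through each operation:
  after op 1 (cut 15): 24 → 9
  after op 2 (cut 4): 9 → 5
  after op 3 (out-shuffle): 5 → 10
  after op 4 (in-shuffle): 10 → 21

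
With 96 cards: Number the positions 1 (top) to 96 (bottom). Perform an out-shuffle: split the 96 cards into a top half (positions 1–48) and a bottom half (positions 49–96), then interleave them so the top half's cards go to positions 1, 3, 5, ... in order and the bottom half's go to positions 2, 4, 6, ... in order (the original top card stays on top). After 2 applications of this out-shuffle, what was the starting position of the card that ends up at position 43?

59

Work backwards from position 43, undoing one out-shuffle at a time:
43 ← 22 ← 59
So the card now at position 43 started at position 59.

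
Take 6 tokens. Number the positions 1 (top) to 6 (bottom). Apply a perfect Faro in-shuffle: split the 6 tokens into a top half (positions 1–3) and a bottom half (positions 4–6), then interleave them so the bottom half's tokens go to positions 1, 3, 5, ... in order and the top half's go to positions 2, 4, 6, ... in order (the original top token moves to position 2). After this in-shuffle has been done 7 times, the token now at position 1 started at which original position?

4

Work backwards from position 1, undoing one in-shuffle at a time:
1 ← 4 ← 2 ← 1 ← 4 ← 2 ← 1 ← 4
So the token now at position 1 started at position 4.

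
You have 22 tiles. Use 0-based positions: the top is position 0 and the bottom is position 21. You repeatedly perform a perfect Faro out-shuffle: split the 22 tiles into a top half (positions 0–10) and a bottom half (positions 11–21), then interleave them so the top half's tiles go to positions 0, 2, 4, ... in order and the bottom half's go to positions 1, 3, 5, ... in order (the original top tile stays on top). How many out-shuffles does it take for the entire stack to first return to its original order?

The out-shuffle permutes the 22 positions with cycle lengths [1, 1, 2, 3, 3, 6, 6].
Every tile is home exactly when every cycle has completed a whole number of laps, i.e. after lcm(1, 2, 3, 6) = 6 out-shuffles.

6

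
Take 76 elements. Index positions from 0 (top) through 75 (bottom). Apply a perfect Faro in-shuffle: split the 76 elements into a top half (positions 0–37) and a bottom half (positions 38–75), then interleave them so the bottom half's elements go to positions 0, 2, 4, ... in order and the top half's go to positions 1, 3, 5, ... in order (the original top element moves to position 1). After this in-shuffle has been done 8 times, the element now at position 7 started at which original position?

Work backwards from position 7, undoing one in-shuffle at a time:
7 ← 3 ← 1 ← 0 ← 38 ← 57 ← 28 ← 52 ← 64
So the element now at position 7 started at position 64.

64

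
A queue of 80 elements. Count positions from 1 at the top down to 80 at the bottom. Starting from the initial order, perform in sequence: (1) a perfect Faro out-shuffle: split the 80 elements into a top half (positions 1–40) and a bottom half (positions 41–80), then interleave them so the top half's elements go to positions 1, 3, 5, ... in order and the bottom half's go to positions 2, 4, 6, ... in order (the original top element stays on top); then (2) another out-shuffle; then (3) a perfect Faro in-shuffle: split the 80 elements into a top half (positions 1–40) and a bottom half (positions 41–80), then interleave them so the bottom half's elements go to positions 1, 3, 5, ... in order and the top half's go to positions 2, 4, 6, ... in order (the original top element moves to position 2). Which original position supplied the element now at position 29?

54

Undo the operations in reverse order, starting from position 29:
  undo op 3 (in-shuffle, from bottom half): 29 ← 55
  undo op 2 (out-shuffle, from top half): 55 ← 28
  undo op 1 (out-shuffle, from bottom half): 28 ← 54
So the element at position 29 came from original position 54.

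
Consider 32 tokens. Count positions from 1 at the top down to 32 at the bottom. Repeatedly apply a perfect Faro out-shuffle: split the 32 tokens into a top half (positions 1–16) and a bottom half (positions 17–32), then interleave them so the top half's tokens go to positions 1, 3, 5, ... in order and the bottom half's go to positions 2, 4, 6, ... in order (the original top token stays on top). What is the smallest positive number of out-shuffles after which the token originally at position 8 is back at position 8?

5

Follow position 8 under repeated out-shuffles:
8 → 15 → 29 → 26 → 20 → 8
It first returns after 5 out-shuffles.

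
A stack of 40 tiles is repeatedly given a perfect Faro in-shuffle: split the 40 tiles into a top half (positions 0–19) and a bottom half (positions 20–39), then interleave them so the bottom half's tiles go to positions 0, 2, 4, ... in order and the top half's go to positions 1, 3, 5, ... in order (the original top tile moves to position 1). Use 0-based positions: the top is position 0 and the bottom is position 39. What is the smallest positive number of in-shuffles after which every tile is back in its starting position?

The in-shuffle permutes the 40 positions with cycle lengths [20, 20].
Every tile is home exactly when every cycle has completed a whole number of laps, i.e. after lcm(20) = 20 in-shuffles.

20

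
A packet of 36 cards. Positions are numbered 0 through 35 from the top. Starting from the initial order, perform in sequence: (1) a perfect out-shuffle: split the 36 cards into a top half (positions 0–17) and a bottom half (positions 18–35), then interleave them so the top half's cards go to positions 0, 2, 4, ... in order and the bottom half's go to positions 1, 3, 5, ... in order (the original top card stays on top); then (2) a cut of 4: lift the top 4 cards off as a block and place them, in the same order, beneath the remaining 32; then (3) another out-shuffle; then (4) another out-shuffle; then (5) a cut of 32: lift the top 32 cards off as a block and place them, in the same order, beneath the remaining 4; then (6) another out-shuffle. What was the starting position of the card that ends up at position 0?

6

Undo the operations in reverse order, starting from position 0:
  undo op 6 (out-shuffle, from top half): 0 ← 0
  undo op 5 (cut 32): 0 ← 32
  undo op 4 (out-shuffle, from top half): 32 ← 16
  undo op 3 (out-shuffle, from top half): 16 ← 8
  undo op 2 (cut 4): 8 ← 12
  undo op 1 (out-shuffle, from top half): 12 ← 6
So the card at position 0 came from original position 6.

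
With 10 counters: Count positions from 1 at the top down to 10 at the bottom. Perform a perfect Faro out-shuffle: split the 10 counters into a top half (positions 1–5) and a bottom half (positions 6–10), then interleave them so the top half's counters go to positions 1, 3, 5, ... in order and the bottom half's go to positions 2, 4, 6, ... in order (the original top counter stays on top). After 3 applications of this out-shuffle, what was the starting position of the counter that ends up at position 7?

4

Work backwards from position 7, undoing one out-shuffle at a time:
7 ← 4 ← 7 ← 4
So the counter now at position 7 started at position 4.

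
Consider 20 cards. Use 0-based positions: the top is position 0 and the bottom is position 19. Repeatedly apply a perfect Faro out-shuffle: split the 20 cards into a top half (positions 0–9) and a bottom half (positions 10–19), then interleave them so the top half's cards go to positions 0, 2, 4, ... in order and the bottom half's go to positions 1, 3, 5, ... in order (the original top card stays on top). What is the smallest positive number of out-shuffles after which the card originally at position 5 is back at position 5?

Follow position 5 under repeated out-shuffles:
5 → 10 → 1 → 2 → 4 → 8 → 16 → 13 → 7 → 14 → 9 → 18 → 17 → 15 → 11 → 3 → 6 → 12 → 5
It first returns after 18 out-shuffles.

18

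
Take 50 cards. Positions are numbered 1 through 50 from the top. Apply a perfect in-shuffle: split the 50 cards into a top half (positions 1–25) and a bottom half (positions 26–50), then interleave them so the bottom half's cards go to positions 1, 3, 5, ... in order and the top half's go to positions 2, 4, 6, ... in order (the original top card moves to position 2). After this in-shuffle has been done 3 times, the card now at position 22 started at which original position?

41

Work backwards from position 22, undoing one in-shuffle at a time:
22 ← 11 ← 31 ← 41
So the card now at position 22 started at position 41.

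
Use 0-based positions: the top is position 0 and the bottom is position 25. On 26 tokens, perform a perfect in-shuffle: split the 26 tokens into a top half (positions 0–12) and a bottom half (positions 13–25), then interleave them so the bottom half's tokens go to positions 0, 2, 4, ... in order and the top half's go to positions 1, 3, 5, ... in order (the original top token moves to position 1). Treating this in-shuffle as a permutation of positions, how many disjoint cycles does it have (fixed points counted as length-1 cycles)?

Trace each unvisited position around until it returns:
(0 1 3 7 15 4 ... len 18) (2 5 11 23 20 14) (8 17)
3 cycles in total.

3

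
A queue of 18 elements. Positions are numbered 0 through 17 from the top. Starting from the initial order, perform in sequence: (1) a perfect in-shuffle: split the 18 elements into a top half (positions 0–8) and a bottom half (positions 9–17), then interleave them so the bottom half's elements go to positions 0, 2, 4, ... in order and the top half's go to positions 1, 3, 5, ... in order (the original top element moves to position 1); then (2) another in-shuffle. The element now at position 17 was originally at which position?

13

Undo the operations in reverse order, starting from position 17:
  undo op 2 (in-shuffle, from top half): 17 ← 8
  undo op 1 (in-shuffle, from bottom half): 8 ← 13
So the element at position 17 came from original position 13.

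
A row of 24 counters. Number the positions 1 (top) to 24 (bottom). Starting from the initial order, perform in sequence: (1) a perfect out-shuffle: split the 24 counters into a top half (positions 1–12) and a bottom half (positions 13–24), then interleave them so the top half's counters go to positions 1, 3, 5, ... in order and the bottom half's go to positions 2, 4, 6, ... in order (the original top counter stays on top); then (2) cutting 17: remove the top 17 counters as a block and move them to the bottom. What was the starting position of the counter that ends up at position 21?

Undo the operations in reverse order, starting from position 21:
  undo op 2 (cut 17): 21 ← 14
  undo op 1 (out-shuffle, from bottom half): 14 ← 19
So the counter at position 21 came from original position 19.

19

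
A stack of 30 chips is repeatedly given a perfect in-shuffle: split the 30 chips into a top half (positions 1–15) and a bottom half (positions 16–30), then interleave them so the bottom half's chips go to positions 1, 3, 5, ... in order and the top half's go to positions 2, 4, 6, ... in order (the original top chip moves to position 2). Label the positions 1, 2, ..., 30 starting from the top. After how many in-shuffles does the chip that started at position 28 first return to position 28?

Follow position 28 under repeated in-shuffles:
28 → 25 → 19 → 7 → 14 → 28
It first returns after 5 in-shuffles.

5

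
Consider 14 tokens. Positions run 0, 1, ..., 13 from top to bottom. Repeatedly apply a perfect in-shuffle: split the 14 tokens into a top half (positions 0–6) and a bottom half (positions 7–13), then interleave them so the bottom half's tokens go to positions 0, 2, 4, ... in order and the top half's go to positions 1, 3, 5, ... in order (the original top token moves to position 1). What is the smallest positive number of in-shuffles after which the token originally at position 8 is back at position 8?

4

Follow position 8 under repeated in-shuffles:
8 → 2 → 5 → 11 → 8
It first returns after 4 in-shuffles.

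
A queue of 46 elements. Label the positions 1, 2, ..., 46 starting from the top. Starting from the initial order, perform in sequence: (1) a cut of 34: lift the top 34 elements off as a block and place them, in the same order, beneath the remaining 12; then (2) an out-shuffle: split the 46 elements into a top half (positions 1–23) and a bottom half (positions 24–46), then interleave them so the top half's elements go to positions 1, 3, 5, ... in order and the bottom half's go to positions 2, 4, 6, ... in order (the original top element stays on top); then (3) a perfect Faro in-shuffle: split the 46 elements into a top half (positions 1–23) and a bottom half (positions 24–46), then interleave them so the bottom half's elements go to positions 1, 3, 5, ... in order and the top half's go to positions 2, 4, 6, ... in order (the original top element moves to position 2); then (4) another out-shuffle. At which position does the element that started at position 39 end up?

Track the element from position 39 forward through each operation:
  after op 1 (cut 34): 39 → 5
  after op 2 (out-shuffle): 5 → 9
  after op 3 (in-shuffle): 9 → 18
  after op 4 (out-shuffle): 18 → 35

35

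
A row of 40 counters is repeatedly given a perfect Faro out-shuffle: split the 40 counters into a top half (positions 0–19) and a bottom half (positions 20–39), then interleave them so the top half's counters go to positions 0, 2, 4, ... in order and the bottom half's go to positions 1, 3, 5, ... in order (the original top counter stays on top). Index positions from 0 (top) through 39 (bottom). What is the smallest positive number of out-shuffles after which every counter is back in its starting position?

12

The out-shuffle permutes the 40 positions with cycle lengths [1, 1, 2, 12, 12, 12].
Every counter is home exactly when every cycle has completed a whole number of laps, i.e. after lcm(1, 2, 12) = 12 out-shuffles.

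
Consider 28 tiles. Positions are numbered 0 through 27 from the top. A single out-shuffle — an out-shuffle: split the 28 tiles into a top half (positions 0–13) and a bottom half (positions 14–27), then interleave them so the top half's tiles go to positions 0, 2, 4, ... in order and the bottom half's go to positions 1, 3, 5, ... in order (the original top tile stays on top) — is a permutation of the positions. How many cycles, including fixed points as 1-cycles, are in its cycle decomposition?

5

Trace each unvisited position around until it returns:
(0) (1 2 4 8 16 5 ... len 18) (3 6 12 24 21 15) (9 18) (27)
5 cycles in total.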